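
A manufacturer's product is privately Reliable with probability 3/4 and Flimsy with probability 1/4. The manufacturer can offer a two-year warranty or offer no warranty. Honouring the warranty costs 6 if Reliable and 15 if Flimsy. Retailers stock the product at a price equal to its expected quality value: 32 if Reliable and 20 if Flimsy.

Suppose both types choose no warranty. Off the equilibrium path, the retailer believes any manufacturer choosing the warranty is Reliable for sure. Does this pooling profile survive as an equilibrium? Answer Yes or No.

On path, the retailer holds the prior and pays 3/4·32 + 1/4·20 = 29. Off path (the warranty), believing Reliable, it pays 32.
Reliable: no warranty nets 29; the warranty nets 32 − 6 = 26. Reliable stays.
Flimsy: no warranty nets 29; the warranty nets 32 − 15 = 17. Flimsy stays.
No type deviates, so pooling is sustained.

Yes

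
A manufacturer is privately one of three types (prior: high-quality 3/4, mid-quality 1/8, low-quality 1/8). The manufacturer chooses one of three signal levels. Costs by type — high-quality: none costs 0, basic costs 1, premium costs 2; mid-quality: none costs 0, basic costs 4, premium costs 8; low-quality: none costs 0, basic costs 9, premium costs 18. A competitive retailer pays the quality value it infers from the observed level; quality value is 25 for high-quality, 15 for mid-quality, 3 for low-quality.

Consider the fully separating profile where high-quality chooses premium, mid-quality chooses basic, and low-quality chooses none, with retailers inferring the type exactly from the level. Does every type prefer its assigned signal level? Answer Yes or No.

No

Separating prices: premium → 25, basic → 15, none → 3.
high-quality (assigned premium): none: 3 − 0 = 3; basic: 15 − 1 = 14; premium: 25 − 2 = 23. high-quality stays.
mid-quality (assigned basic): none: 3 − 0 = 3; basic: 15 − 4 = 11; premium: 25 − 8 = 17. mid-quality prefers premium.
low-quality (assigned none): none: 3 − 0 = 3; basic: 15 − 9 = 6; premium: 25 − 18 = 7. low-quality prefers premium.
At least one type deviates; the separating profile fails.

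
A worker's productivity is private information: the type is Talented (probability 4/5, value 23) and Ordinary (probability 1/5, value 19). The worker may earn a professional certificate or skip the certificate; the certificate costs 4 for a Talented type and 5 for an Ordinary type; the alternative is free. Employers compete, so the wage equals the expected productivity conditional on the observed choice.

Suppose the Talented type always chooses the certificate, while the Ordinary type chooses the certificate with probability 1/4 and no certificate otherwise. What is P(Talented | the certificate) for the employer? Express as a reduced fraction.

16/17

P(the certificate) = (4/5)·1 + (1/5)·(1/4) = 17/20.
By Bayes' rule, P(Talented | the certificate) = (4/5) / (17/20) = 16/17.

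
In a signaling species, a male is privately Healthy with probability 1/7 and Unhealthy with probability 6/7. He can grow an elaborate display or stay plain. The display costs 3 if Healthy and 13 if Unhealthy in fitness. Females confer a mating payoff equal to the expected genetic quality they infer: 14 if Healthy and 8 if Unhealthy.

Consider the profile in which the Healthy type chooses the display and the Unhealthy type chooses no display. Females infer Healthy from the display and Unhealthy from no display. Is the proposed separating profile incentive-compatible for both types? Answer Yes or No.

Yes

Under these beliefs, the display earns mating payoff 14 and no display earns mating payoff 8.
Healthy: the display nets 14 − 3 = 11; no display nets 8. Healthy prefers the display.
Unhealthy: the display nets 14 − 13 = 1; no display nets 8. Unhealthy prefers no display.
Neither type deviates, so the separating profile is an equilibrium.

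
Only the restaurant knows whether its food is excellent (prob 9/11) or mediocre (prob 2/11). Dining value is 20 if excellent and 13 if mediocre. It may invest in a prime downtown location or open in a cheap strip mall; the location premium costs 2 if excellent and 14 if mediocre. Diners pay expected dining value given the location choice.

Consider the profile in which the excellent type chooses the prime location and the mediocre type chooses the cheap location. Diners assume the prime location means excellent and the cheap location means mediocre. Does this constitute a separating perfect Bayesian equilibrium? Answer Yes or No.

Yes

Under these beliefs, the prime location earns price premium 20 and the cheap location earns price premium 13.
excellent: the prime location nets 20 − 2 = 18; the cheap location nets 13. excellent prefers the prime location.
mediocre: the prime location nets 20 − 14 = 6; the cheap location nets 13. mediocre prefers the cheap location.
Neither type deviates, so the separating profile is an equilibrium.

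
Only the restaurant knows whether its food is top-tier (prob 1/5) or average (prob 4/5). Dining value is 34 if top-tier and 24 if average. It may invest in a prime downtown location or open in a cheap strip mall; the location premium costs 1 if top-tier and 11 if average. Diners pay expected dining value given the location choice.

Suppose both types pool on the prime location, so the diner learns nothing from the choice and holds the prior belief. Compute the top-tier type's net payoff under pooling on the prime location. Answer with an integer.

Pooled price premium = 1/5·34 + 4/5·24 = 26.
top-tier pays cost 1 for the prime location, so net payoff = 26 − 1 = 25.

25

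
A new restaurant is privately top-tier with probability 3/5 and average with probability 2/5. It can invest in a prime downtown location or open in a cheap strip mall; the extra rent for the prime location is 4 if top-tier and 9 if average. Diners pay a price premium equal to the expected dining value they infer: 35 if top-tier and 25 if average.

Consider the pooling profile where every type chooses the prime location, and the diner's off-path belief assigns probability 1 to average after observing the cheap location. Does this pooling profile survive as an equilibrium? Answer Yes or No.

No

On path, the diner holds the prior and pays 3/5·35 + 2/5·25 = 31. Off path (the cheap location), believing average, it pays 25.
top-tier: the prime location nets 31 − 4 = 27; the cheap location nets 25. top-tier stays.
average: the prime location nets 31 − 9 = 22; the cheap location nets 25. average would deviate.
A type deviates, so pooling fails.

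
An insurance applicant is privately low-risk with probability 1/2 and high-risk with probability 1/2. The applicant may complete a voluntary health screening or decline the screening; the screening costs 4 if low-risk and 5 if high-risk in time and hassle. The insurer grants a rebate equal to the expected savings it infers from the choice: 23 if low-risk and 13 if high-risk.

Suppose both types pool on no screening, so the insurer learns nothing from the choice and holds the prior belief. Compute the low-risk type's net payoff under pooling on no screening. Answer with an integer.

18

Pooled rebate = 1/2·23 + 1/2·13 = 18.
low-risk pays no cost for no screening, so net payoff = 18.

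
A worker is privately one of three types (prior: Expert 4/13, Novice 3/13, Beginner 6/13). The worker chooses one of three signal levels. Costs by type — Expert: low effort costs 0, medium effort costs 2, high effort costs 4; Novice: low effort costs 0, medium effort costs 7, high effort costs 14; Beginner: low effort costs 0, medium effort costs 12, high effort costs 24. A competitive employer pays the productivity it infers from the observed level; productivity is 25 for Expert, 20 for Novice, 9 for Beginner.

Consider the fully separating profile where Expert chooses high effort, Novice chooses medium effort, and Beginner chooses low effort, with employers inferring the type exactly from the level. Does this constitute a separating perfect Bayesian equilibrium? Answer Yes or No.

Yes

Separating wages: high effort → 25, medium effort → 20, low effort → 9.
Expert (assigned high effort): low effort: 9 − 0 = 9; medium effort: 20 − 2 = 18; high effort: 25 − 4 = 21. Expert stays.
Novice (assigned medium effort): low effort: 9 − 0 = 9; medium effort: 20 − 7 = 13; high effort: 25 − 14 = 11. Novice stays.
Beginner (assigned low effort): low effort: 9 − 0 = 9; medium effort: 20 − 12 = 8; high effort: 25 − 24 = 1. Beginner stays.
Every type prefers its assigned level; separation holds.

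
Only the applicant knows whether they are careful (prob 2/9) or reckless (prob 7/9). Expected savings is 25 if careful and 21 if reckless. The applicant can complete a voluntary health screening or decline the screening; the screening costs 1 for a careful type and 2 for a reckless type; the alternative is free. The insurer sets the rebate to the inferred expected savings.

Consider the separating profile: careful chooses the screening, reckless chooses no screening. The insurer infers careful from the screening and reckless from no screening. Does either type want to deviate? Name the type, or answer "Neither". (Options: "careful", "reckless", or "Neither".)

reckless

The screening pays 25; no screening pays 21.
careful: assigned the screening, nets 25 − 1 = 24; deviating to no screening nets 21.
reckless: assigned no screening, nets 21; deviating to the screening nets 25 − 2 = 23.
The reckless type gains 2 by deviating.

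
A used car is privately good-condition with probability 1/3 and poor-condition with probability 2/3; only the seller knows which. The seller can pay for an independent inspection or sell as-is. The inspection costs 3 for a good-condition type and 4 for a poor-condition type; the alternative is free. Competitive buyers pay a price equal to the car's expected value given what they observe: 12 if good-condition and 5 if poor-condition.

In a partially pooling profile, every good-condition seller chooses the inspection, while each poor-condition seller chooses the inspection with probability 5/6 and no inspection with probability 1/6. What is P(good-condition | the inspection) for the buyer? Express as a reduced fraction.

3/8

P(the inspection) = (1/3)·1 + (2/3)·(5/6) = 8/9.
By Bayes' rule, P(good-condition | the inspection) = (1/3) / (8/9) = 3/8.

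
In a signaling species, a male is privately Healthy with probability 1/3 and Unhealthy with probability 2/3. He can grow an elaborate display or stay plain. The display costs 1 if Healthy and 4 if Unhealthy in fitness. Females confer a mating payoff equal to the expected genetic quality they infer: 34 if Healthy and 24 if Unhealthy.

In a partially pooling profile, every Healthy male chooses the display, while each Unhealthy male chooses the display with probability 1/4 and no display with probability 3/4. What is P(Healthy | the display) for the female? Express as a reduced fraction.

2/3

P(the display) = (1/3)·1 + (2/3)·(1/4) = 1/2.
By Bayes' rule, P(Healthy | the display) = (1/3) / (1/2) = 2/3.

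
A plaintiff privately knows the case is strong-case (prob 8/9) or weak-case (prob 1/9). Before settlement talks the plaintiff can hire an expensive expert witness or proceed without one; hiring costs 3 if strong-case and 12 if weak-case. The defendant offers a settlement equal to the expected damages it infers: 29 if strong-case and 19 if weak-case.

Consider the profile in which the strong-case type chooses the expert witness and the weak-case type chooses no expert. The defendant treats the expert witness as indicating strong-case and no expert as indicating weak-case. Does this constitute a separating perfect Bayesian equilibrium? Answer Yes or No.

Yes

Under these beliefs, the expert witness earns settlement 29 and no expert earns settlement 19.
strong-case: the expert witness nets 29 − 3 = 26; no expert nets 19. strong-case prefers the expert witness.
weak-case: the expert witness nets 29 − 12 = 17; no expert nets 19. weak-case prefers no expert.
Neither type deviates, so the separating profile is an equilibrium.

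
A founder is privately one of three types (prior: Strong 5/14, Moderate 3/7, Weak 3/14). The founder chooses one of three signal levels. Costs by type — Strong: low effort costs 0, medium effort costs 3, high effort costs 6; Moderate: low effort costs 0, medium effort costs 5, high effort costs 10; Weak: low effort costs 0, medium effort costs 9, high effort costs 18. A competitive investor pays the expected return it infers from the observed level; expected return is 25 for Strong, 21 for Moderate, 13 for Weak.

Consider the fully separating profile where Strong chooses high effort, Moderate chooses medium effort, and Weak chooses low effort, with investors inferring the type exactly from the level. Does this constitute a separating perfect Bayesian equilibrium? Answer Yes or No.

Separating valuations: high effort → 25, medium effort → 21, low effort → 13.
Strong (assigned high effort): low effort: 13 − 0 = 13; medium effort: 21 − 3 = 18; high effort: 25 − 6 = 19. Strong stays.
Moderate (assigned medium effort): low effort: 13 − 0 = 13; medium effort: 21 − 5 = 16; high effort: 25 − 10 = 15. Moderate stays.
Weak (assigned low effort): low effort: 13 − 0 = 13; medium effort: 21 − 9 = 12; high effort: 25 − 18 = 7. Weak stays.
Every type prefers its assigned level; separation holds.

Yes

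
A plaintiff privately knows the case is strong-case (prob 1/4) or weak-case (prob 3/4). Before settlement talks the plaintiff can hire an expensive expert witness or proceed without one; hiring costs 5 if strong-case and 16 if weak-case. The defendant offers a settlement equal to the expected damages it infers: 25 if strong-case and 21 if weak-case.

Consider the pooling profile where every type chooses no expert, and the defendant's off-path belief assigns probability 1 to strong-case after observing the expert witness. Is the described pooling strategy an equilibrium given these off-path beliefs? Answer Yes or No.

On path, the defendant holds the prior and pays 1/4·25 + 3/4·21 = 22. Off path (the expert witness), believing strong-case, it pays 25.
strong-case: no expert nets 22; the expert witness nets 25 − 5 = 20. strong-case stays.
weak-case: no expert nets 22; the expert witness nets 25 − 16 = 9. weak-case stays.
No type deviates, so pooling is sustained.

Yes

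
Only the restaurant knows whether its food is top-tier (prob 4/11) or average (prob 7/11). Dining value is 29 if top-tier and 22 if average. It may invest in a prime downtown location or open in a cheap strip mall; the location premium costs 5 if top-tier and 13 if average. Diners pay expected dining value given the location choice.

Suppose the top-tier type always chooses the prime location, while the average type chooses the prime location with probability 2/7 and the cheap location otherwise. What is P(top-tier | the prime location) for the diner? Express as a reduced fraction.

2/3

P(the prime location) = (4/11)·1 + (7/11)·(2/7) = 6/11.
By Bayes' rule, P(top-tier | the prime location) = (4/11) / (6/11) = 2/3.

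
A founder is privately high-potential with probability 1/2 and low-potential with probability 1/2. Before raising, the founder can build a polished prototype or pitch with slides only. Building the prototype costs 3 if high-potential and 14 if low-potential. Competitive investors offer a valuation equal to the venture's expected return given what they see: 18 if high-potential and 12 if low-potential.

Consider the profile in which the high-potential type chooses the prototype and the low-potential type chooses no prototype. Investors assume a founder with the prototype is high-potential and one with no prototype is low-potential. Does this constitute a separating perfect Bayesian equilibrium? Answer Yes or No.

Under these beliefs, the prototype earns valuation 18 and no prototype earns valuation 12.
high-potential: the prototype nets 18 − 3 = 15; no prototype nets 12. high-potential prefers the prototype.
low-potential: the prototype nets 18 − 14 = 4; no prototype nets 12. low-potential prefers no prototype.
Neither type deviates, so the separating profile is an equilibrium.

Yes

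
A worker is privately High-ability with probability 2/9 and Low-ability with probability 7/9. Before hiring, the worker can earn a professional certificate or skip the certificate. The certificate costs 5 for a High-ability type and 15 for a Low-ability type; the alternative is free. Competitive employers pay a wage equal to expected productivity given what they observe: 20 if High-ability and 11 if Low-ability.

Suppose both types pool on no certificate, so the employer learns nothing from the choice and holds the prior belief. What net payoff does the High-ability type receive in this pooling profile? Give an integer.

Pooled wage = 2/9·20 + 7/9·11 = 13.
High-ability pays no cost for no certificate, so net payoff = 13.

13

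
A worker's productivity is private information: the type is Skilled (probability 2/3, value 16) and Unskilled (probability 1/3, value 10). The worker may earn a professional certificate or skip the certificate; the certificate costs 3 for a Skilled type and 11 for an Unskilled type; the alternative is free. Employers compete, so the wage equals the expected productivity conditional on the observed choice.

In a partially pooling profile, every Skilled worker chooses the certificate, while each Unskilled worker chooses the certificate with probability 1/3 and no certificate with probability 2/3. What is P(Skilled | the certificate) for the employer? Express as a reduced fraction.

P(the certificate) = (2/3)·1 + (1/3)·(1/3) = 7/9.
By Bayes' rule, P(Skilled | the certificate) = (2/3) / (7/9) = 6/7.

6/7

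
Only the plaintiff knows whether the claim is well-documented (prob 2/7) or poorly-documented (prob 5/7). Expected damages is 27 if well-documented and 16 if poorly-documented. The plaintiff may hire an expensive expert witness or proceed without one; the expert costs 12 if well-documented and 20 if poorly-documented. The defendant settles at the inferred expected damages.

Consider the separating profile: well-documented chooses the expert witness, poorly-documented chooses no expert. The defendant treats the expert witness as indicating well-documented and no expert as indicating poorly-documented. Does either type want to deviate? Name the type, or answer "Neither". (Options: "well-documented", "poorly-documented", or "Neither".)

well-documented

The expert witness pays 27; no expert pays 16.
well-documented: assigned the expert witness, nets 27 − 12 = 15; deviating to no expert nets 16.
poorly-documented: assigned no expert, nets 16; deviating to the expert witness nets 27 − 20 = 7.
The well-documented type gains 1 by deviating.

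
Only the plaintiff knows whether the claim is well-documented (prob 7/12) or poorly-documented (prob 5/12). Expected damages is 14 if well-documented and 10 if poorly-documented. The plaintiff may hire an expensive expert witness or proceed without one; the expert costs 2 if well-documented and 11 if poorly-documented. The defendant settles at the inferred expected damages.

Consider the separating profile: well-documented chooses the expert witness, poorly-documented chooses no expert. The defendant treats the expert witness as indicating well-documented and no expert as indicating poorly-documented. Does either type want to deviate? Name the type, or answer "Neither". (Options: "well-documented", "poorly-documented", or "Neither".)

The expert witness pays 14; no expert pays 10.
well-documented: assigned the expert witness, nets 14 − 2 = 12; deviating to no expert nets 10.
poorly-documented: assigned no expert, nets 10; deviating to the expert witness nets 14 − 11 = 3.
Both types strictly prefer their assigned action; no profitable deviation.

Neither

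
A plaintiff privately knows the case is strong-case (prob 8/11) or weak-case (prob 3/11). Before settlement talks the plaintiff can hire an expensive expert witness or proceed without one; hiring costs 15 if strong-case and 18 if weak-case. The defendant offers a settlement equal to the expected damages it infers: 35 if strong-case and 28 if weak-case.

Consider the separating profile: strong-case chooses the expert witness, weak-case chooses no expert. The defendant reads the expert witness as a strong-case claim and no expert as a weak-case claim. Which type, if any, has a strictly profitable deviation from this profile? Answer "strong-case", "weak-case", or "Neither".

The expert witness pays 35; no expert pays 28.
strong-case: assigned the expert witness, nets 35 − 15 = 20; deviating to no expert nets 28.
weak-case: assigned no expert, nets 28; deviating to the expert witness nets 35 − 18 = 17.
The strong-case type gains 8 by deviating.

strong-case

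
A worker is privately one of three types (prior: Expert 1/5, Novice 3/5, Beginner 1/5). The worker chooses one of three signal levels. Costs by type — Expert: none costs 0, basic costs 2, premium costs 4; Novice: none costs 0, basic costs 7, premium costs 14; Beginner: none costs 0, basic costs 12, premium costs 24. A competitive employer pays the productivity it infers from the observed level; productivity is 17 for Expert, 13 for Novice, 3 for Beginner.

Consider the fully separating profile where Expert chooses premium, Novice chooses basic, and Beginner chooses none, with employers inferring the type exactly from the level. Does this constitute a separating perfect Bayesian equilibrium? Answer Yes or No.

Separating wages: premium → 17, basic → 13, none → 3.
Expert (assigned premium): none: 3 − 0 = 3; basic: 13 − 2 = 11; premium: 17 − 4 = 13. Expert stays.
Novice (assigned basic): none: 3 − 0 = 3; basic: 13 − 7 = 6; premium: 17 − 14 = 3. Novice stays.
Beginner (assigned none): none: 3 − 0 = 3; basic: 13 − 12 = 1; premium: 17 − 24 = -7. Beginner stays.
Every type prefers its assigned level; separation holds.

Yes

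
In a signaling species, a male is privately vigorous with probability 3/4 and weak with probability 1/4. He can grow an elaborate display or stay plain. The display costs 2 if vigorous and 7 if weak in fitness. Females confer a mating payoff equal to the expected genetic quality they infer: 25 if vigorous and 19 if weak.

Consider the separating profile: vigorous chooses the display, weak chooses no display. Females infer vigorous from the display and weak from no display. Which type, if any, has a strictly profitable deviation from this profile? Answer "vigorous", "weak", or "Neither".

The display pays 25; no display pays 19.
vigorous: assigned the display, nets 25 − 2 = 23; deviating to no display nets 19.
weak: assigned no display, nets 19; deviating to the display nets 25 − 7 = 18.
Both types strictly prefer their assigned action; no profitable deviation.

Neither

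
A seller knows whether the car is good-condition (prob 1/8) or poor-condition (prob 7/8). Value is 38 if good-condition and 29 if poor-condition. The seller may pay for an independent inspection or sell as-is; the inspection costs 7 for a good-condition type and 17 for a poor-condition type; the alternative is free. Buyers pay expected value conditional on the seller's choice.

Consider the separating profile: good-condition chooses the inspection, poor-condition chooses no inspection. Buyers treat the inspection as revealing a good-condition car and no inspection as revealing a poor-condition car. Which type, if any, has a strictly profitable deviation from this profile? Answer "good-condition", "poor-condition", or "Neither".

The inspection pays 38; no inspection pays 29.
good-condition: assigned the inspection, nets 38 − 7 = 31; deviating to no inspection nets 29.
poor-condition: assigned no inspection, nets 29; deviating to the inspection nets 38 − 17 = 21.
Both types strictly prefer their assigned action; no profitable deviation.

Neither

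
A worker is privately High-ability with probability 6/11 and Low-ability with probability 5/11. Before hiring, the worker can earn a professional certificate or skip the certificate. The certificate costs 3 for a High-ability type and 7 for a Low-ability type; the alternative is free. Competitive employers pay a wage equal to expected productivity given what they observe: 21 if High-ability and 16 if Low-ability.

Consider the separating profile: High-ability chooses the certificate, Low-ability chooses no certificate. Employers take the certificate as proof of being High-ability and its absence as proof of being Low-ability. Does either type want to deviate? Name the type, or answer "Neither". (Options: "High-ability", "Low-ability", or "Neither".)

The certificate pays 21; no certificate pays 16.
High-ability: assigned the certificate, nets 21 − 3 = 18; deviating to no certificate nets 16.
Low-ability: assigned no certificate, nets 16; deviating to the certificate nets 21 − 7 = 14.
Both types strictly prefer their assigned action; no profitable deviation.

Neither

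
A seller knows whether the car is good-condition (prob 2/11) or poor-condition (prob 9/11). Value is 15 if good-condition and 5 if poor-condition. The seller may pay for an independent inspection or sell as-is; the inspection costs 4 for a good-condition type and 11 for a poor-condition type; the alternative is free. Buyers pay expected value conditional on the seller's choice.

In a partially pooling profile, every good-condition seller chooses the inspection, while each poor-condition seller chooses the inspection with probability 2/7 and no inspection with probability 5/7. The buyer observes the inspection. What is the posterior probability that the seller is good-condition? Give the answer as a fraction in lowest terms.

P(the inspection) = (2/11)·1 + (9/11)·(2/7) = 32/77.
By Bayes' rule, P(good-condition | the inspection) = (2/11) / (32/77) = 7/16.

7/16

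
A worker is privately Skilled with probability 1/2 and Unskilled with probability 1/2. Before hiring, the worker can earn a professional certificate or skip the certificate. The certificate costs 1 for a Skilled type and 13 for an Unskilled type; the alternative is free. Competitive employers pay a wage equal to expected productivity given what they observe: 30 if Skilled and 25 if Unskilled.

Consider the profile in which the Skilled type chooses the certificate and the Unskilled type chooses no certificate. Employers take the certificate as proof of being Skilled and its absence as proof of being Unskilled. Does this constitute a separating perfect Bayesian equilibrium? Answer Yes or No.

Under these beliefs, the certificate earns wage 30 and no certificate earns wage 25.
Skilled: the certificate nets 30 − 1 = 29; no certificate nets 25. Skilled prefers the certificate.
Unskilled: the certificate nets 30 − 13 = 17; no certificate nets 25. Unskilled prefers no certificate.
Neither type deviates, so the separating profile is an equilibrium.

Yes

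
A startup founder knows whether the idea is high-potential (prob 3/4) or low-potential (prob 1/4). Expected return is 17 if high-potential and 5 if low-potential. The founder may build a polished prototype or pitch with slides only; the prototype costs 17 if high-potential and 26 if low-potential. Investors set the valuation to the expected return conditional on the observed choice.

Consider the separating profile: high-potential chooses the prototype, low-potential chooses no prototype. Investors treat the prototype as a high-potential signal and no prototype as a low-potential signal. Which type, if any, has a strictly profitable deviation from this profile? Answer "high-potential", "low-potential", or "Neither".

The prototype pays 17; no prototype pays 5.
high-potential: assigned the prototype, nets 17 − 17 = 0; deviating to no prototype nets 5.
low-potential: assigned no prototype, nets 5; deviating to the prototype nets 17 − 26 = -9.
The high-potential type gains 5 by deviating.

high-potential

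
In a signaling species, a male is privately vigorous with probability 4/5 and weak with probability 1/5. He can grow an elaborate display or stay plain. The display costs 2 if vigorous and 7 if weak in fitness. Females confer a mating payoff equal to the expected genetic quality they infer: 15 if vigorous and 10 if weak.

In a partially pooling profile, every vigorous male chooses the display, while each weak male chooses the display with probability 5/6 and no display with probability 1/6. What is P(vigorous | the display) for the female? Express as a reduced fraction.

P(the display) = (4/5)·1 + (1/5)·(5/6) = 29/30.
By Bayes' rule, P(vigorous | the display) = (4/5) / (29/30) = 24/29.

24/29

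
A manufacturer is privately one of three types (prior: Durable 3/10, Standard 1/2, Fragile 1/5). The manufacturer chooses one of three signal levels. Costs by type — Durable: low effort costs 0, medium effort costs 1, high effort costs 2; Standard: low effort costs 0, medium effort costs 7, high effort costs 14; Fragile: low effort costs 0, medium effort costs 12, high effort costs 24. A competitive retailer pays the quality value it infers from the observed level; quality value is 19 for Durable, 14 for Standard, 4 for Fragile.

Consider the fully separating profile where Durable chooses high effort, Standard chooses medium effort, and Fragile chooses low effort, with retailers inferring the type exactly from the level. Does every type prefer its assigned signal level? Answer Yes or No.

Separating prices: high effort → 19, medium effort → 14, low effort → 4.
Durable (assigned high effort): low effort: 4 − 0 = 4; medium effort: 14 − 1 = 13; high effort: 19 − 2 = 17. Durable stays.
Standard (assigned medium effort): low effort: 4 − 0 = 4; medium effort: 14 − 7 = 7; high effort: 19 − 14 = 5. Standard stays.
Fragile (assigned low effort): low effort: 4 − 0 = 4; medium effort: 14 − 12 = 2; high effort: 19 − 24 = -5. Fragile stays.
Every type prefers its assigned level; separation holds.

Yes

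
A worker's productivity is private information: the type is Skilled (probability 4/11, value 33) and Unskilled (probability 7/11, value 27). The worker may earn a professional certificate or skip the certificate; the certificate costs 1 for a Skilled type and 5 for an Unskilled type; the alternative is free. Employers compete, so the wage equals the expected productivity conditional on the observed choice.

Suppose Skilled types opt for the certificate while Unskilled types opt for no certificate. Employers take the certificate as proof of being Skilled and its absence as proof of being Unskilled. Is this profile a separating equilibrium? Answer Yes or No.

Under these beliefs, the certificate earns wage 33 and no certificate earns wage 27.
Skilled: the certificate nets 33 − 1 = 32; no certificate nets 27. Skilled prefers the certificate.
Unskilled: the certificate nets 33 − 5 = 28; no certificate nets 27. Unskilled would deviate to the certificate.
Unskilled has a profitable deviation, so the profile is not an equilibrium.

No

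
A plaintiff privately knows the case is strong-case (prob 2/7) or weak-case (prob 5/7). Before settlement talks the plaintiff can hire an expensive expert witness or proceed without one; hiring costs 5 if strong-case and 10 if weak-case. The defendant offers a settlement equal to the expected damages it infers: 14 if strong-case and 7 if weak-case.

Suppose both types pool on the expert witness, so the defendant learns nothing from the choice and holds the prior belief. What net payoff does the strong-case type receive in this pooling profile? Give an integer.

Pooled settlement = 2/7·14 + 5/7·7 = 9.
strong-case pays cost 5 for the expert witness, so net payoff = 9 − 5 = 4.

4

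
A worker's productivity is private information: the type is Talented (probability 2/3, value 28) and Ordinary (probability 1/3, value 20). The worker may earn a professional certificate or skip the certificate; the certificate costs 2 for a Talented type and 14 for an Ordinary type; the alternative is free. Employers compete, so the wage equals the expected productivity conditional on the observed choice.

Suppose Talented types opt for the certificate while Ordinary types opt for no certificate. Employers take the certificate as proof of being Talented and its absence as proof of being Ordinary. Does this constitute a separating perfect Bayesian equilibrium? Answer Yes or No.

Under these beliefs, the certificate earns wage 28 and no certificate earns wage 20.
Talented: the certificate nets 28 − 2 = 26; no certificate nets 20. Talented prefers the certificate.
Ordinary: the certificate nets 28 − 14 = 14; no certificate nets 20. Ordinary prefers no certificate.
Neither type deviates, so the separating profile is an equilibrium.

Yes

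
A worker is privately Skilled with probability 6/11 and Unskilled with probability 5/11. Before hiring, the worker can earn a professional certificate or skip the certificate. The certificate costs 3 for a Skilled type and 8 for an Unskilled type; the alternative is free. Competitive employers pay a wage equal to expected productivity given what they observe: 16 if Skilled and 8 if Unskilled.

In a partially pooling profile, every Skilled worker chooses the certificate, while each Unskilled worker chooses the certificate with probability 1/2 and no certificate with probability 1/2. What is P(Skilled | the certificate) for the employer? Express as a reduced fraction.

P(the certificate) = (6/11)·1 + (5/11)·(1/2) = 17/22.
By Bayes' rule, P(Skilled | the certificate) = (6/11) / (17/22) = 12/17.

12/17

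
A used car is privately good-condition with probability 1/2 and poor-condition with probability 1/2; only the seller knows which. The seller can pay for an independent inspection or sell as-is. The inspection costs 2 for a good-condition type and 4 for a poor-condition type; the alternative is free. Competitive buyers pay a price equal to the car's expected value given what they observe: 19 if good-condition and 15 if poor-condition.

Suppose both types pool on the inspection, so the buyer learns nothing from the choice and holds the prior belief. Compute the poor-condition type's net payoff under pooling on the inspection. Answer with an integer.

Pooled price = 1/2·19 + 1/2·15 = 17.
poor-condition pays cost 4 for the inspection, so net payoff = 17 − 4 = 13.

13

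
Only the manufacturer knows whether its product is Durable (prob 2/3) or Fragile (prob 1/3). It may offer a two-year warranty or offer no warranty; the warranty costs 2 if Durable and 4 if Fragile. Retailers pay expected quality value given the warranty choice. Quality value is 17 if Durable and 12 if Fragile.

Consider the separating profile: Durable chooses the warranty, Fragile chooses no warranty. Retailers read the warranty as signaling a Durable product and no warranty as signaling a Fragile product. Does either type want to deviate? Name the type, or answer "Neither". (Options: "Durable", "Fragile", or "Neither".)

The warranty pays 17; no warranty pays 12.
Durable: assigned the warranty, nets 17 − 2 = 15; deviating to no warranty nets 12.
Fragile: assigned no warranty, nets 12; deviating to the warranty nets 17 − 4 = 13.
The Fragile type gains 1 by deviating.

Fragile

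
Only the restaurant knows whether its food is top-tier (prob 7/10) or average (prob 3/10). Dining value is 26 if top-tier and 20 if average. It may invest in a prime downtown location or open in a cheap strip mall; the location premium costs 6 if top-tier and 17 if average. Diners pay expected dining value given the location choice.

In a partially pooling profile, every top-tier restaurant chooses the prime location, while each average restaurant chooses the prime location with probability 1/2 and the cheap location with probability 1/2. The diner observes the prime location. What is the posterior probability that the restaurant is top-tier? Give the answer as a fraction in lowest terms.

P(the prime location) = (7/10)·1 + (3/10)·(1/2) = 17/20.
By Bayes' rule, P(top-tier | the prime location) = (7/10) / (17/20) = 14/17.

14/17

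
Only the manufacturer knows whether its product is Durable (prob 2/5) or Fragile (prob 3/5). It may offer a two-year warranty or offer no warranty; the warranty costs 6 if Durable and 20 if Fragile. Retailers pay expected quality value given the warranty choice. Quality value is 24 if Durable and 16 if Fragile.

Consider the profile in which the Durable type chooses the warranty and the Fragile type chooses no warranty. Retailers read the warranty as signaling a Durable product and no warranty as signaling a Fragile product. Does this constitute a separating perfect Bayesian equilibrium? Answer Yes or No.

Under these beliefs, the warranty earns price 24 and no warranty earns price 16.
Durable: the warranty nets 24 − 6 = 18; no warranty nets 16. Durable prefers the warranty.
Fragile: the warranty nets 24 − 20 = 4; no warranty nets 16. Fragile prefers no warranty.
Neither type deviates, so the separating profile is an equilibrium.

Yes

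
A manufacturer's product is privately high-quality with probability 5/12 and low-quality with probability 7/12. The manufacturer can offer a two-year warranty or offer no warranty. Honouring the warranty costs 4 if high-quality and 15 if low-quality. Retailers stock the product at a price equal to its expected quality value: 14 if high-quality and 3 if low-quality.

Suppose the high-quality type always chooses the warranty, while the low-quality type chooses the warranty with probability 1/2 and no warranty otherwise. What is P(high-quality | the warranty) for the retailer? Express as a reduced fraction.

P(the warranty) = (5/12)·1 + (7/12)·(1/2) = 17/24.
By Bayes' rule, P(high-quality | the warranty) = (5/12) / (17/24) = 10/17.

10/17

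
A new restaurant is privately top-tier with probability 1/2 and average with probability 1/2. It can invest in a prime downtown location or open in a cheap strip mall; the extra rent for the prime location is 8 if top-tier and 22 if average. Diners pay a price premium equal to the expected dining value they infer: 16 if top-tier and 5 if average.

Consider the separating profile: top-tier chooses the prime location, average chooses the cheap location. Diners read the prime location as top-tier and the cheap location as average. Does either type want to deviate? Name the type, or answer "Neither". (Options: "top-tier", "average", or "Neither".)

Neither

The prime location pays 16; the cheap location pays 5.
top-tier: assigned the prime location, nets 16 − 8 = 8; deviating to the cheap location nets 5.
average: assigned the cheap location, nets 5; deviating to the prime location nets 16 − 22 = -6.
Both types strictly prefer their assigned action; no profitable deviation.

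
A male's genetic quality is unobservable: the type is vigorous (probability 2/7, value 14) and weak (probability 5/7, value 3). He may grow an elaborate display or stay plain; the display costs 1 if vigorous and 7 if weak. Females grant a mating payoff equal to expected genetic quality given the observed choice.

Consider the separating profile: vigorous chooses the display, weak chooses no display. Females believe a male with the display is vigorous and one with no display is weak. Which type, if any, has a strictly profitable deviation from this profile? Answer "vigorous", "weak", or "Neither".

The display pays 14; no display pays 3.
vigorous: assigned the display, nets 14 − 1 = 13; deviating to no display nets 3.
weak: assigned no display, nets 3; deviating to the display nets 14 − 7 = 7.
The weak type gains 4 by deviating.

weak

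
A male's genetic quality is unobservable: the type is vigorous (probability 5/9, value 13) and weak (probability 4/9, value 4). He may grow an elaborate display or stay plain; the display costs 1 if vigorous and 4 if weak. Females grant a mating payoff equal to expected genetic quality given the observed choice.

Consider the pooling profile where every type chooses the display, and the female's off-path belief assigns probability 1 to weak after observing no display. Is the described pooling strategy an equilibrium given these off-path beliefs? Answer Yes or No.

Yes

On path, the female holds the prior and pays 5/9·13 + 4/9·4 = 9. Off path (no display), believing weak, it pays 4.
vigorous: the display nets 9 − 1 = 8; no display nets 4. vigorous stays.
weak: the display nets 9 − 4 = 5; no display nets 4. weak stays.
No type deviates, so pooling is sustained.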